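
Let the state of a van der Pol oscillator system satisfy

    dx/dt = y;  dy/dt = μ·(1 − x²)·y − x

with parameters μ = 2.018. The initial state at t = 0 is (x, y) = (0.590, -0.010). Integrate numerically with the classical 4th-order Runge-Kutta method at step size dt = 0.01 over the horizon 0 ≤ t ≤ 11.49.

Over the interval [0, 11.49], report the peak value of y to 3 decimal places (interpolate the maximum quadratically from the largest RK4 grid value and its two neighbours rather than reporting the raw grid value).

t=0.000: state=(0.590, -0.010)
step 1 (dt=0.01): k1=(-0.010, -0.603), k2=(-0.013, -0.607), k3=(-0.013, -0.607), k4=(-0.016, -0.611); state += dt/6·(k1+2k2+2k3+k4)
t=0.010: state=(0.590, -0.016)
t=0.020: state=(0.590, -0.022)
t=0.030: state=(0.589, -0.028)
continuing one RK4 step at a time; state shown every 50 steps (Δt=0.5):
t=0.500: state=(0.491, -0.430)
t=1.000: state=(0.083, -1.337)
t=1.500: state=(-0.971, -2.656)
t=2.000: state=(-1.777, -0.381)
t=2.500: state=(-1.733, 0.323)
t=3.000: state=(-1.532, 0.467)
t=3.500: state=(-1.260, 0.643)
t=4.000: state=(-0.850, 1.074)
t=4.500: state=(-0.013, 2.597)
t=5.000: state=(1.659, 2.491)
t=5.500: state=(2.010, -0.161)
t=6.000: state=(1.868, -0.344)
t=6.500: state=(1.680, -0.413)
t=7.000: state=(1.449, -0.521)
t=7.500: state=(1.139, -0.747)
t=8.000: state=(0.635, -1.399)
t=8.500: state=(-0.526, -3.546)
t=9.000: state=(-1.945, -0.874)
t=9.500: state=(-1.971, 0.273)
t=10.000: state=(-1.806, 0.367)
t=10.500: state=(-1.605, 0.444)
t=11.000: state=(-1.353, 0.580)
t=11.490: state=(-1.006, 0.883)
largest grid value and its neighbours: y(4.780)=3.83700, y(4.790)=3.83724, y(4.800)=3.83143
parabola through these three points peaks at t≈4.785 with y≈3.83788

max y = 3.838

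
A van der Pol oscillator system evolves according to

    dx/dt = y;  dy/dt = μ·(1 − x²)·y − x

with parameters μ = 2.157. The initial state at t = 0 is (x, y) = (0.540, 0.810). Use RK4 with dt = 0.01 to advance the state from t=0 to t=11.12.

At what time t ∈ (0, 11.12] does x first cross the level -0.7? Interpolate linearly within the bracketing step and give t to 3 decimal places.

t = 2.753

t=0.000: state=(0.540, 0.810)
step 1 (dt=0.01): k1=(0.810, 0.698), k2=(0.813, 0.691), k3=(0.813, 0.691), k4=(0.817, 0.685); state += dt/6·(k1+2k2+2k3+k4)
t=0.010: state=(0.548, 0.817)
t=0.020: state=(0.556, 0.824)
t=0.030: state=(0.565, 0.830)
continuing one RK4 step at a time; state shown every 50 steps (Δt=0.5):
t=0.500: state=(0.982, 0.816)
t=1.000: state=(1.227, 0.130)
t=1.500: state=(1.147, -0.404)
t=2.000: state=(0.828, -0.920)
t=2.500: state=(0.081, -2.379)
t=2.750: state=(-0.690, -3.737)
next step: t=2.760: state=(-0.727, -3.770) — x has crossed -0.7
linear interpolation between t=2.750 (-0.68950) and t=2.760 (-0.72704) → t≈2.753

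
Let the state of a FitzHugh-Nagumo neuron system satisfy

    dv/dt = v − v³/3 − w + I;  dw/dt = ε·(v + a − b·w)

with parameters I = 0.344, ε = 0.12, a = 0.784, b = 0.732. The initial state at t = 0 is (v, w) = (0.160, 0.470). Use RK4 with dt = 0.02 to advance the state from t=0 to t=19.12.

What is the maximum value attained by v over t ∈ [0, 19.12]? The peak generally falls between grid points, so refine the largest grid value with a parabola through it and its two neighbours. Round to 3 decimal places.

max v = 0.171

t=0.000: state=(0.160, 0.470)
step 1 (dt=0.02): k1=(0.033, 0.072), k2=(0.032, 0.072), k3=(0.032, 0.072), k4=(0.032, 0.072); state += dt/6·(k1+2k2+2k3+k4)
t=0.020: state=(0.161, 0.471)
t=0.040: state=(0.161, 0.473)
t=0.060: state=(0.162, 0.474)
continuing one RK4 step at a time; state shown every 50 steps (Δt=1):
t=1.000: state=(0.165, 0.540)
t=2.000: state=(0.065, 0.599)
t=3.000: state=(-0.288, 0.629)
t=4.000: state=(-1.086, 0.590)
t=5.000: state=(-1.675, 0.465)
t=6.000: state=(-1.734, 0.317)
t=7.000: state=(-1.682, 0.184)
t=8.000: state=(-1.616, 0.070)
t=9.000: state=(-1.551, -0.028)
t=10.000: state=(-1.487, -0.110)
t=11.000: state=(-1.425, -0.178)
t=12.000: state=(-1.364, -0.233)
t=13.000: state=(-1.306, -0.277)
t=14.000: state=(-1.250, -0.310)
t=15.000: state=(-1.196, -0.334)
t=16.000: state=(-1.145, -0.351)
t=17.000: state=(-1.096, -0.360)
t=18.000: state=(-1.052, -0.363)
t=19.000: state=(-1.011, -0.361)
t=19.120: state=(-1.007, -0.360)
largest grid value and its neighbours: v(0.580)=0.17080, v(0.600)=0.17083, v(0.620)=0.17083
parabola through these three points peaks at t≈0.609 with v≈0.17083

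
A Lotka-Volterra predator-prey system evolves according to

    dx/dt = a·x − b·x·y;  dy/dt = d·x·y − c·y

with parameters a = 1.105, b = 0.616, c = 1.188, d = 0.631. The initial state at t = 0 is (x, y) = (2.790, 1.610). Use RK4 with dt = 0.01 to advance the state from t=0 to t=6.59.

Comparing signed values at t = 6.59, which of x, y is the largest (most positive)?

largest component: y

t=0.000: state=(2.790, 1.610)
step 1 (dt=0.01): k1=(0.316, 0.922), k2=(0.308, 0.926), k3=(0.308, 0.926), k4=(0.300, 0.930); state += dt/6·(k1+2k2+2k3+k4)
t=0.010: state=(2.793, 1.619)
t=0.020: state=(2.796, 1.629)
t=0.030: state=(2.799, 1.638)
continuing one RK4 step at a time; state shown every 25 steps (Δt=0.25):
t=0.250: state=(2.816, 1.864)
t=0.500: state=(2.726, 2.148)
t=0.750: state=(2.527, 2.418)
t=1.000: state=(2.257, 2.622)
t=1.250: state=(1.969, 2.719)
t=1.500: state=(1.708, 2.698)
t=1.750: state=(1.498, 2.580)
t=2.000: state=(1.345, 2.397)
t=2.250: state=(1.246, 2.183)
t=2.500: state=(1.193, 1.965)
t=2.750: state=(1.181, 1.760)
t=3.000: state=(1.204, 1.578)
t=3.250: state=(1.260, 1.423)
t=3.500: state=(1.348, 1.299)
t=3.750: state=(1.466, 1.204)
t=4.000: state=(1.614, 1.140)
t=4.250: state=(1.790, 1.108)
t=4.500: state=(1.990, 1.109)
t=4.750: state=(2.206, 1.147)
t=5.000: state=(2.423, 1.228)
t=5.250: state=(2.619, 1.359)
t=5.500: state=(2.763, 1.545)
t=5.750: state=(2.820, 1.785)
t=6.000: state=(2.765, 2.064)
t=6.250: state=(2.595, 2.344)
t=6.500: state=(2.340, 2.572)
t=6.590: state=(2.237, 2.632)
compare at T: x=2.237, y=2.632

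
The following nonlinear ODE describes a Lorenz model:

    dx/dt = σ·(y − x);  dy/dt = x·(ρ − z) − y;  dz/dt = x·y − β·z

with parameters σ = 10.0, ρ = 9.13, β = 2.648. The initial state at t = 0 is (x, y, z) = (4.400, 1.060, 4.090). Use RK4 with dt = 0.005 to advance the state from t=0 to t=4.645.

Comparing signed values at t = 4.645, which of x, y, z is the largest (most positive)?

largest component: z

t=0.000: state=(4.400, 1.060, 4.090)
step 1 (dt=0.005): k1=(-33.400, 21.116, -6.166), k2=(-32.037, 20.709, -5.986), k3=(-32.081, 20.725, -5.988), k4=(-30.760, 20.331, -5.818); state += dt/6·(k1+2k2+2k3+k4)
t=0.005: state=(4.240, 1.164, 4.060)
t=0.010: state=(4.092, 1.263, 4.032)
t=0.015: state=(3.957, 1.360, 4.005)
continuing one RK4 step at a time; state shown every 40 steps (Δt=0.2):
t=0.200: state=(3.229, 3.960, 3.723)
t=0.400: state=(5.455, 6.697, 5.984)
t=0.600: state=(6.657, 6.278, 10.386)
t=0.800: state=(4.606, 3.441, 10.251)
t=1.000: state=(3.152, 2.885, 7.736)
t=1.200: state=(3.319, 3.696, 6.141)
t=1.400: state=(4.463, 5.161, 6.338)
t=1.600: state=(5.617, 5.911, 8.324)
t=1.800: state=(5.314, 4.796, 9.599)
t=2.000: state=(4.226, 3.804, 8.707)
t=2.200: state=(3.859, 3.908, 7.446)
t=2.400: state=(4.299, 4.644, 7.081)
t=2.600: state=(4.990, 5.260, 7.836)
t=2.800: state=(5.143, 5.015, 8.766)
t=3.000: state=(4.656, 4.376, 8.708)
t=3.200: state=(4.269, 4.192, 8.023)
t=3.400: state=(4.354, 4.497, 7.602)
t=3.600: state=(4.712, 4.888, 7.810)
t=3.800: state=(4.916, 4.923, 8.325)
t=4.000: state=(4.758, 4.621, 8.497)
t=4.200: state=(4.504, 4.415, 8.216)
t=4.400: state=(4.455, 4.495, 7.908)
t=4.600: state=(4.612, 4.709, 7.901)
t=4.645: state=(4.655, 4.749, 7.943)
compare at T: x=4.655, y=4.749, z=7.943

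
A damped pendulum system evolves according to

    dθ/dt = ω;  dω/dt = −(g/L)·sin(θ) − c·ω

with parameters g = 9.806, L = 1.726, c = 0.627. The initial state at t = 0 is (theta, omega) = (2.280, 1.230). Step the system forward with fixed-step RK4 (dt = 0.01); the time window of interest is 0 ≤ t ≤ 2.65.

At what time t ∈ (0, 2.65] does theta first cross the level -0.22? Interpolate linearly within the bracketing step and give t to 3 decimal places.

t = 1.532

t=0.000: state=(2.280, 1.230)
step 1 (dt=0.01): k1=(1.230, -5.083), k2=(1.205, -5.044), k3=(1.205, -5.044), k4=(1.180, -5.006); state += dt/6·(k1+2k2+2k3+k4)
t=0.010: state=(2.292, 1.180)
t=0.020: state=(2.304, 1.130)
t=0.030: state=(2.315, 1.081)
continuing one RK4 step at a time; state shown every 10 steps (Δt=0.1):
t=0.100: state=(2.379, 0.757)
t=0.200: state=(2.433, 0.343)
t=0.300: state=(2.449, -0.031)
t=0.400: state=(2.428, -0.384)
t=0.500: state=(2.372, -0.732)
t=0.600: state=(2.281, -1.087)
t=0.700: state=(2.154, -1.459)
t=0.800: state=(1.989, -1.852)
t=0.900: state=(1.783, -2.262)
t=1.000: state=(1.537, -2.671)
t=1.100: state=(1.250, -3.049)
t=1.200: state=(0.929, -3.350)
t=1.300: state=(0.584, -3.523)
t=1.400: state=(0.230, -3.525)
t=1.500: state=(-0.114, -3.340)
t=1.530: state=(-0.213, -3.251)
next step: t=1.540: state=(-0.246, -3.217) — theta has crossed -0.22
linear interpolation between t=1.530 (-0.21332) and t=1.540 (-0.24566) → t≈1.532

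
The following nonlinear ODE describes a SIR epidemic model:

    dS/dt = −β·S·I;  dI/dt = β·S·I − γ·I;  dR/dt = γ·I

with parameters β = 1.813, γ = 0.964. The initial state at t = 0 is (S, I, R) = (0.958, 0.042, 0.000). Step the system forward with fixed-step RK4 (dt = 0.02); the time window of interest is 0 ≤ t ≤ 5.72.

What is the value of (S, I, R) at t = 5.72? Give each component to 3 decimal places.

t=0.000: state=(0.958, 0.042, 0.000)
step 1 (dt=0.02): k1=(-0.073, 0.032, 0.040), k2=(-0.073, 0.033, 0.041), k3=(-0.073, 0.033, 0.041), k4=(-0.074, 0.033, 0.041); state += dt/6·(k1+2k2+2k3+k4)
t=0.020: state=(0.957, 0.043, 0.001)
t=0.040: state=(0.955, 0.043, 0.002)
t=0.060: state=(0.954, 0.044, 0.002)
continuing one RK4 step at a time; state shown every 10 steps (Δt=0.2):
t=0.200: state=(0.942, 0.049, 0.009)
t=0.400: state=(0.925, 0.057, 0.019)
t=0.600: state=(0.904, 0.065, 0.031)
t=0.800: state=(0.882, 0.074, 0.044)
t=1.000: state=(0.857, 0.084, 0.059)
t=1.200: state=(0.830, 0.094, 0.076)
t=1.400: state=(0.801, 0.104, 0.095)
t=1.600: state=(0.770, 0.114, 0.116)
t=1.800: state=(0.737, 0.123, 0.139)
t=2.000: state=(0.704, 0.132, 0.164)
t=2.200: state=(0.670, 0.140, 0.190)
t=2.400: state=(0.636, 0.146, 0.218)
t=2.600: state=(0.603, 0.151, 0.246)
t=2.800: state=(0.570, 0.154, 0.276)
t=3.000: state=(0.539, 0.155, 0.306)
t=3.200: state=(0.510, 0.155, 0.336)
t=3.400: state=(0.482, 0.153, 0.365)
t=3.600: state=(0.456, 0.149, 0.394)
t=3.800: state=(0.433, 0.145, 0.423)
t=4.000: state=(0.411, 0.139, 0.450)
t=4.200: state=(0.391, 0.133, 0.476)
t=4.400: state=(0.373, 0.126, 0.501)
t=4.600: state=(0.357, 0.118, 0.525)
t=4.800: state=(0.343, 0.111, 0.547)
t=5.000: state=(0.330, 0.103, 0.567)
t=5.200: state=(0.318, 0.096, 0.587)
t=5.400: state=(0.307, 0.088, 0.604)
t=5.600: state=(0.298, 0.081, 0.621)
t=5.720: state=(0.293, 0.077, 0.630)

(S, I, R) = (0.293, 0.077, 0.630)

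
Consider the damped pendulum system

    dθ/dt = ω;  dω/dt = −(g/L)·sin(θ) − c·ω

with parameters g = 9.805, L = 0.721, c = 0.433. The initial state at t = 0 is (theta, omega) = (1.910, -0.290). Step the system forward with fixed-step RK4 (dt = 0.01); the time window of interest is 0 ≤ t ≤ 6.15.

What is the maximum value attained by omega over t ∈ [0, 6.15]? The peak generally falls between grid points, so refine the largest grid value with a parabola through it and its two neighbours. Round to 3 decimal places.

t=0.000: state=(1.910, -0.290)
step 1 (dt=0.01): k1=(-0.290, -12.699), k2=(-0.353, -12.678), k3=(-0.353, -12.679), k4=(-0.417, -12.660); state += dt/6·(k1+2k2+2k3+k4)
t=0.010: state=(1.906, -0.417)
t=0.020: state=(1.902, -0.543)
t=0.030: state=(1.896, -0.669)
continuing one RK4 step at a time; state shown every 20 steps (Δt=0.2):
t=0.200: state=(1.601, -2.796)
t=0.400: state=(0.810, -4.960)
t=0.600: state=(-0.254, -5.222)
t=0.800: state=(-1.114, -3.112)
t=1.000: state=(-1.458, -0.334)
t=1.200: state=(-1.260, 2.257)
t=1.400: state=(-0.598, 4.160)
t=1.600: state=(0.277, 4.205)
t=1.800: state=(0.950, 2.308)
t=2.000: state=(1.162, -0.200)
t=2.200: state=(0.887, -2.449)
t=2.400: state=(0.251, -3.659)
t=2.600: state=(-0.452, -3.060)
t=2.800: state=(-0.884, -1.134)
t=3.000: state=(-0.890, 1.038)
t=3.200: state=(-0.505, 2.663)
t=3.400: state=(0.086, 2.978)
t=3.600: state=(0.586, 1.824)
t=3.800: state=(0.770, -0.023)
t=4.000: state=(0.588, -1.709)
t=4.200: state=(0.145, -2.518)
t=4.400: state=(-0.331, -2.039)
t=4.600: state=(-0.608, -0.636)
t=4.800: state=(-0.575, 0.926)
t=5.000: state=(-0.274, 1.954)
t=5.200: state=(0.137, 1.961)
t=5.400: state=(0.446, 1.008)
t=5.600: state=(0.514, -0.331)
t=5.800: state=(0.331, -1.410)
t=6.000: state=(0.002, -1.730)
t=6.150: state=(-0.237, -1.378)
largest grid value and its neighbours: omega(1.490)=4.46967, omega(1.500)=4.47523, omega(1.510)=4.47477
parabola through these three points peaks at t≈1.504 with omega≈4.47577

max omega = 4.476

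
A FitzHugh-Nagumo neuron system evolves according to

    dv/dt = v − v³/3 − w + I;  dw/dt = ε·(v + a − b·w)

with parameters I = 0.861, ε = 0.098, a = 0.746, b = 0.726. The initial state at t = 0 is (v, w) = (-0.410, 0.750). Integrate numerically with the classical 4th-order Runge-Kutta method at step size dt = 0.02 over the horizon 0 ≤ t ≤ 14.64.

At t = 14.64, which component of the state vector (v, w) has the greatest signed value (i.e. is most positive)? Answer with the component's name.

largest component: v

t=0.000: state=(-0.410, 0.750)
step 1 (dt=0.02): k1=(-0.276, -0.020), k2=(-0.278, -0.021), k3=(-0.278, -0.021), k4=(-0.280, -0.021); state += dt/6·(k1+2k2+2k3+k4)
t=0.020: state=(-0.416, 0.750)
t=0.040: state=(-0.421, 0.749)
t=0.060: state=(-0.427, 0.749)
continuing one RK4 step at a time; state shown every 25 steps (Δt=0.5):
t=0.500: state=(-0.575, 0.736)
t=1.000: state=(-0.794, 0.714)
t=1.500: state=(-1.040, 0.680)
t=2.000: state=(-1.258, 0.637)
t=2.500: state=(-1.403, 0.586)
t=3.000: state=(-1.472, 0.532)
t=3.500: state=(-1.491, 0.478)
t=4.000: state=(-1.481, 0.426)
t=4.500: state=(-1.457, 0.376)
t=5.000: state=(-1.424, 0.329)
t=5.500: state=(-1.387, 0.286)
t=6.000: state=(-1.347, 0.246)
t=6.500: state=(-1.305, 0.210)
t=7.000: state=(-1.260, 0.176)
t=7.500: state=(-1.213, 0.147)
t=8.000: state=(-1.164, 0.120)
t=8.500: state=(-1.111, 0.097)
t=9.000: state=(-1.053, 0.078)
t=9.500: state=(-0.990, 0.062)
t=10.000: state=(-0.920, 0.049)
t=10.500: state=(-0.838, 0.041)
t=11.000: state=(-0.739, 0.038)
t=11.500: state=(-0.615, 0.040)
t=12.000: state=(-0.448, 0.048)
t=12.500: state=(-0.206, 0.066)
t=13.000: state=(0.168, 0.098)
t=13.500: state=(0.734, 0.152)
t=14.000: state=(1.382, 0.234)
t=14.500: state=(1.772, 0.339)
t=14.640: state=(1.823, 0.370)
compare at T: v=1.823, w=0.370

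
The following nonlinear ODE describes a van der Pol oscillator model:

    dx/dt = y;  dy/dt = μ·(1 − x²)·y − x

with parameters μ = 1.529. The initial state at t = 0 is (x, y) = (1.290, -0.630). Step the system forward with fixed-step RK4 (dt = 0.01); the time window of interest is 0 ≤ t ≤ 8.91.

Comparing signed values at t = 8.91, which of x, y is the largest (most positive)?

t=0.000: state=(1.290, -0.630)
step 1 (dt=0.01): k1=(-0.630, -0.650), k2=(-0.633, -0.652), k3=(-0.633, -0.652), k4=(-0.637, -0.653); state += dt/6·(k1+2k2+2k3+k4)
t=0.010: state=(1.284, -0.637)
t=0.020: state=(1.277, -0.643)
t=0.030: state=(1.271, -0.650)
continuing one RK4 step at a time; state shown every 50 steps (Δt=0.5):
t=0.500: state=(0.879, -1.062)
t=1.000: state=(0.122, -2.146)
t=1.500: state=(-1.306, -2.919)
t=2.000: state=(-2.000, -0.148)
t=2.500: state=(-1.896, 0.389)
t=3.000: state=(-1.667, 0.520)
t=3.500: state=(-1.369, 0.686)
t=4.000: state=(-0.950, 1.043)
t=4.500: state=(-0.225, 2.035)
t=5.000: state=(1.185, 3.124)
t=5.500: state=(2.003, 0.264)
t=6.000: state=(1.921, -0.373)
t=6.500: state=(1.699, -0.506)
t=7.000: state=(1.411, -0.659)
t=7.500: state=(1.014, -0.978)
t=8.000: state=(0.346, -1.847)
t=8.500: state=(-0.985, -3.247)
t=8.910: state=(-1.916, -0.942)
compare at T: x=-1.916, y=-0.942

largest component: y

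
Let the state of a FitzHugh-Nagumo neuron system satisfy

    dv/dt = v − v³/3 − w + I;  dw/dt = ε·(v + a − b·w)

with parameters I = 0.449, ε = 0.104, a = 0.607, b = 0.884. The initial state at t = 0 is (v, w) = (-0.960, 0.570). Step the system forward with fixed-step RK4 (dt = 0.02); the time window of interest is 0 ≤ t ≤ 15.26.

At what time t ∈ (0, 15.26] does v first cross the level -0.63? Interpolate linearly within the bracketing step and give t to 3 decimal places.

t=0.000: state=(-0.960, 0.570)
step 1 (dt=0.02): k1=(-0.786, -0.089), k2=(-0.786, -0.090), k3=(-0.786, -0.090), k4=(-0.785, -0.091); state += dt/6·(k1+2k2+2k3+k4)
t=0.020: state=(-0.976, 0.568)
t=0.040: state=(-0.991, 0.566)
t=0.060: state=(-1.007, 0.565)
continuing one RK4 step at a time; state shown every 25 steps (Δt=0.5):
t=0.500: state=(-1.323, 0.517)
t=1.000: state=(-1.554, 0.451)
t=1.500: state=(-1.646, 0.379)
t=2.000: state=(-1.663, 0.309)
t=2.500: state=(-1.647, 0.242)
t=3.000: state=(-1.618, 0.179)
t=3.500: state=(-1.584, 0.120)
t=4.000: state=(-1.549, 0.066)
t=4.500: state=(-1.512, 0.016)
t=5.000: state=(-1.475, -0.030)
t=5.500: state=(-1.438, -0.072)
t=6.000: state=(-1.401, -0.110)
t=6.500: state=(-1.364, -0.144)
t=7.000: state=(-1.326, -0.175)
t=7.500: state=(-1.288, -0.203)
t=8.000: state=(-1.250, -0.227)
t=8.500: state=(-1.211, -0.249)
t=9.000: state=(-1.171, -0.267)
t=9.500: state=(-1.130, -0.283)
t=10.000: state=(-1.088, -0.296)
t=10.500: state=(-1.044, -0.306)
t=11.000: state=(-0.998, -0.313)
t=11.500: state=(-0.948, -0.318)
t=12.000: state=(-0.895, -0.319)
t=12.500: state=(-0.835, -0.318)
t=13.000: state=(-0.768, -0.314)
t=13.500: state=(-0.688, -0.306)
t=13.800: state=(-0.631, -0.299)
next step: t=13.820: state=(-0.627, -0.299) — v has crossed -0.63
linear interpolation between t=13.800 (-0.63140) and t=13.820 (-0.62736) → t≈13.807

t = 13.807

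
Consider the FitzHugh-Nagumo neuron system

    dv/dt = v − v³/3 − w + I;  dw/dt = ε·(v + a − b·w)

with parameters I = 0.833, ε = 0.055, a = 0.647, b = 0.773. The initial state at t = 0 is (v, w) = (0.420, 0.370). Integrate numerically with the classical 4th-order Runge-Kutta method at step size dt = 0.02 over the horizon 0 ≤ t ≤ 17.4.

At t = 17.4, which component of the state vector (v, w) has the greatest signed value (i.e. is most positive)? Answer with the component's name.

t=0.000: state=(0.420, 0.370)
step 1 (dt=0.02): k1=(0.858, 0.043), k2=(0.865, 0.043), k3=(0.865, 0.043), k4=(0.872, 0.044); state += dt/6·(k1+2k2+2k3+k4)
t=0.020: state=(0.437, 0.371)
t=0.040: state=(0.455, 0.372)
t=0.060: state=(0.473, 0.373)
continuing one RK4 step at a time; state shown every 50 steps (Δt=1):
t=1.000: state=(1.430, 0.439)
t=2.000: state=(1.825, 0.547)
t=3.000: state=(1.828, 0.658)
t=4.000: state=(1.787, 0.763)
t=5.000: state=(1.741, 0.861)
t=6.000: state=(1.695, 0.952)
t=7.000: state=(1.647, 1.038)
t=8.000: state=(1.600, 1.117)
t=9.000: state=(1.551, 1.190)
t=10.000: state=(1.501, 1.257)
t=11.000: state=(1.450, 1.319)
t=12.000: state=(1.397, 1.376)
t=13.000: state=(1.341, 1.427)
t=14.000: state=(1.282, 1.473)
t=15.000: state=(1.219, 1.514)
t=16.000: state=(1.150, 1.550)
t=17.000: state=(1.071, 1.580)
t=17.400: state=(1.035, 1.590)
compare at T: v=1.035, w=1.590

largest component: w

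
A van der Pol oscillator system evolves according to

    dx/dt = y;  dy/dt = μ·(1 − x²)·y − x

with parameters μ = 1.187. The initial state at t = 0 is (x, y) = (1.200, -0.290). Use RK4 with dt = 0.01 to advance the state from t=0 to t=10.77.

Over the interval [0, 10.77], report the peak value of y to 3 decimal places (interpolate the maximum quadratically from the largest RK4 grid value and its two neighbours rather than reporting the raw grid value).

t=0.000: state=(1.200, -0.290)
step 1 (dt=0.01): k1=(-0.290, -1.049), k2=(-0.295, -1.046), k3=(-0.295, -1.046), k4=(-0.300, -1.043); state += dt/6·(k1+2k2+2k3+k4)
t=0.010: state=(1.197, -0.300)
t=0.020: state=(1.194, -0.311)
t=0.030: state=(1.191, -0.321)
continuing one RK4 step at a time; state shown every 50 steps (Δt=0.5):
t=0.500: state=(0.931, -0.788)
t=1.000: state=(0.379, -1.487)
t=1.500: state=(-0.632, -2.525)
t=2.000: state=(-1.724, -1.278)
t=2.500: state=(-1.917, 0.194)
t=3.000: state=(-1.713, 0.553)
t=3.500: state=(-1.382, 0.780)
t=4.000: state=(-0.906, 1.175)
t=4.500: state=(-0.121, 2.088)
t=5.000: state=(1.187, 2.729)
t=5.500: state=(1.980, 0.415)
t=6.000: state=(1.927, -0.401)
t=6.500: state=(1.668, -0.616)
t=7.000: state=(1.309, -0.841)
t=7.500: state=(0.790, -1.299)
t=8.000: state=(-0.092, -2.347)
t=8.500: state=(-1.437, -2.391)
t=9.000: state=(-2.008, -0.130)
t=9.500: state=(-1.887, 0.456)
t=10.000: state=(-1.608, 0.651)
t=10.500: state=(-1.226, 0.902)
t=10.770: state=(-0.954, 1.135)
largest grid value and its neighbours: y(4.880)=2.86885, y(4.890)=2.86895, y(4.900)=2.86706
parabola through these three points peaks at t≈4.886 with y≈2.86915

max y = 2.869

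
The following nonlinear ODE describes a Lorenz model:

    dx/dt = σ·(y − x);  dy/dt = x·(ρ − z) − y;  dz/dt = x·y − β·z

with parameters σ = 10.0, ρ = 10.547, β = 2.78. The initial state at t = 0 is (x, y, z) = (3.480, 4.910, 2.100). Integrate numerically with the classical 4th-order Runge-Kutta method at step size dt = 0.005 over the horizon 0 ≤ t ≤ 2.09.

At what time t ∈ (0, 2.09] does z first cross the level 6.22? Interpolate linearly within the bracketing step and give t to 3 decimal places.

t = 0.160

t=0.000: state=(3.480, 4.910, 2.100)
step 1 (dt=0.005): k1=(14.300, 24.486, 11.249), k2=(14.555, 24.627, 11.561), k3=(14.552, 24.630, 11.564), k4=(14.804, 24.772, 11.883); state += dt/6·(k1+2k2+2k3+k4)
t=0.005: state=(3.553, 5.033, 2.158)
t=0.010: state=(3.628, 5.158, 2.219)
t=0.015: state=(3.706, 5.284, 2.283)
continuing one RK4 step at a time; state shown every 20 steps (Δt=0.1):
t=0.100: state=(5.349, 7.576, 4.034)
t=0.155: state=(6.619, 8.945, 6.009)
next step: t=0.160: state=(6.735, 9.048, 6.225) — z has crossed 6.22
linear interpolation between t=0.155 (6.00930) and t=0.160 (6.22467) → t≈0.160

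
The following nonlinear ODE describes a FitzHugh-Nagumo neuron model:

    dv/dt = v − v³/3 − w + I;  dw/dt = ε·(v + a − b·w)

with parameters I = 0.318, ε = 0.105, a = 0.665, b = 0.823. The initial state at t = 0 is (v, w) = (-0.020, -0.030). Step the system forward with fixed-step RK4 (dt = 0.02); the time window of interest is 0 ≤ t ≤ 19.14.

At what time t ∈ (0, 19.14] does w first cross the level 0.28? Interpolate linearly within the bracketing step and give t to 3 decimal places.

t=0.000: state=(-0.020, -0.030)
step 1 (dt=0.02): k1=(0.328, 0.070), k2=(0.331, 0.071), k3=(0.331, 0.071), k4=(0.333, 0.071); state += dt/6·(k1+2k2+2k3+k4)
t=0.020: state=(-0.013, -0.029)
t=0.040: state=(-0.007, -0.027)
t=0.060: state=(0.000, -0.026)
continuing one RK4 step at a time; state shown every 50 steps (Δt=1):
t=1.000: state=(0.477, 0.060)
t=2.000: state=(1.270, 0.210)
t=2.360: state=(1.476, 0.280)
next step: t=2.380: state=(1.484, 0.284) — w has crossed 0.28
linear interpolation between t=2.360 (0.27955) and t=2.380 (0.28357) → t≈2.362

t = 2.362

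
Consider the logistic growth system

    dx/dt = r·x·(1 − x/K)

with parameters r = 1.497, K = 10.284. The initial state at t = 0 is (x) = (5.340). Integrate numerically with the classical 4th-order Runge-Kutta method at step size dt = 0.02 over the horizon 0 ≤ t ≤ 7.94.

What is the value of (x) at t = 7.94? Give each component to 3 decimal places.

(x) = (10.284)

t=0.000: state=(5.340)
step 1 (dt=0.02): k1=(3.843), k2=(3.841), k3=(3.841), k4=(3.838); state += dt/6·(k1+2k2+2k3+k4)
t=0.020: state=(5.417)
t=0.040: state=(5.494)
t=0.060: state=(5.570)
continuing one RK4 step at a time; state shown every 25 steps (Δt=0.5):
t=0.500: state=(7.152)
t=1.000: state=(8.519)
t=1.500: state=(9.366)
t=2.000: state=(9.828)
t=2.500: state=(10.063)
t=3.000: state=(10.178)
t=3.500: state=(10.234)
t=4.000: state=(10.260)
t=4.500: state=(10.273)
t=5.000: state=(10.279)
t=5.500: state=(10.281)
t=6.000: state=(10.283)
t=6.500: state=(10.283)
t=7.000: state=(10.284)
t=7.500: state=(10.284)
t=7.940: state=(10.284)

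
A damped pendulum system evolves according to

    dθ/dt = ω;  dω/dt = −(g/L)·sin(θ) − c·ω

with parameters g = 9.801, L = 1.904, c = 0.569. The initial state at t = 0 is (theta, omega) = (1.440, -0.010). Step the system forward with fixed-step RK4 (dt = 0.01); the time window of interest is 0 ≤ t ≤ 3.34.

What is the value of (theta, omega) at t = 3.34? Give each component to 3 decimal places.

(theta, omega) = (0.435, -0.821)

t=0.000: state=(1.440, -0.010)
step 1 (dt=0.01): k1=(-0.010, -5.098), k2=(-0.035, -5.083), k3=(-0.035, -5.083), k4=(-0.061, -5.069); state += dt/6·(k1+2k2+2k3+k4)
t=0.010: state=(1.440, -0.061)
t=0.020: state=(1.439, -0.111)
t=0.030: state=(1.437, -0.162)
continuing one RK4 step at a time; state shown every 20 steps (Δt=0.2):
t=0.200: state=(1.340, -0.968)
t=0.400: state=(1.063, -1.772)
t=0.600: state=(0.648, -2.314)
t=0.800: state=(0.165, -2.444)
t=1.000: state=(-0.298, -2.108)
t=1.200: state=(-0.655, -1.424)
t=1.400: state=(-0.858, -0.593)
t=1.600: state=(-0.893, 0.226)
t=1.800: state=(-0.775, 0.929)
t=2.000: state=(-0.535, 1.425)
t=2.200: state=(-0.224, 1.632)
t=2.400: state=(0.096, 1.514)
t=2.600: state=(0.363, 1.122)
t=2.800: state=(0.534, 0.571)
t=3.000: state=(0.589, -0.017)
t=3.200: state=(0.531, -0.539)
t=3.340: state=(0.435, -0.821)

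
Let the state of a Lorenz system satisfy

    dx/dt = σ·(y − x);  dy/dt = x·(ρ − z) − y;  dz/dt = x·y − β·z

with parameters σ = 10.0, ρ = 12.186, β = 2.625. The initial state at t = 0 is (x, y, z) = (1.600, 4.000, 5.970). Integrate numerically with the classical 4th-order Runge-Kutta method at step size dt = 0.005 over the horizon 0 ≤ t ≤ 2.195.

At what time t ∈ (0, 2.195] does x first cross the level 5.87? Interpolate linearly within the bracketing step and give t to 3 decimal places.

t=0.000: state=(1.600, 4.000, 5.970)
step 1 (dt=0.005): k1=(24.000, 5.946, -9.271), k2=(23.549, 6.342, -8.946), k3=(23.570, 6.333, -8.951), k4=(23.138, 6.723, -8.628); state += dt/6·(k1+2k2+2k3+k4)
t=0.005: state=(1.718, 4.032, 5.925)
t=0.010: state=(1.832, 4.067, 5.884)
t=0.015: state=(1.942, 4.106, 5.845)
continuing one RK4 step at a time; state shown every 20 steps (Δt=0.1):
t=0.100: state=(3.514, 5.241, 5.670)
t=0.200: state=(5.336, 7.277, 6.841)
t=0.225: state=(5.826, 7.795, 7.426)
next step: t=0.230: state=(5.924, 7.893, 7.558) — x has crossed 5.87
linear interpolation between t=0.225 (5.82584) and t=0.230 (5.92430) → t≈0.227

t = 0.227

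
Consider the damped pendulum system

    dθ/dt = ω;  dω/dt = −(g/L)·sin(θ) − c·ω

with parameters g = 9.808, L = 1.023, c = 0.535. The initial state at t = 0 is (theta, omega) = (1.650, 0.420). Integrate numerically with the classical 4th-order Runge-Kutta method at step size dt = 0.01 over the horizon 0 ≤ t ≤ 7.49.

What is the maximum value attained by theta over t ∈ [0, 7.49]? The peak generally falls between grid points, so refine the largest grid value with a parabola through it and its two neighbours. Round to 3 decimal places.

t=0.000: state=(1.650, 0.420)
step 1 (dt=0.01): k1=(0.420, -9.782), k2=(0.371, -9.754), k3=(0.371, -9.755), k4=(0.322, -9.727); state += dt/6·(k1+2k2+2k3+k4)
t=0.010: state=(1.654, 0.322)
t=0.020: state=(1.656, 0.225)
t=0.030: state=(1.658, 0.129)
continuing one RK4 step at a time; state shown every 25 steps (Δt=0.25):
t=0.250: state=(1.462, -1.871)
t=0.500: state=(0.755, -3.630)
t=0.750: state=(-0.212, -3.735)
t=1.000: state=(-0.952, -1.980)
t=1.250: state=(-1.164, 0.270)
t=1.500: state=(-0.846, 2.164)
t=1.750: state=(-0.171, 2.984)
t=2.000: state=(0.506, 2.190)
t=2.250: state=(0.845, 0.450)
t=2.500: state=(0.736, -1.252)
t=2.750: state=(0.281, -2.207)
t=3.000: state=(-0.262, -1.925)
t=3.250: state=(-0.601, -0.690)
t=3.500: state=(-0.594, 0.711)
t=3.750: state=(-0.288, 1.606)
t=4.000: state=(0.130, 1.568)
t=4.250: state=(0.427, 0.712)
t=4.500: state=(0.465, -0.393)
t=4.750: state=(0.259, -1.166)
t=5.000: state=(-0.058, -1.239)
t=5.250: state=(-0.304, -0.647)
t=5.500: state=(-0.360, 0.204)
t=5.750: state=(-0.220, 0.845)
t=6.000: state=(0.018, 0.964)
t=6.250: state=(0.217, 0.556)
t=6.500: state=(0.276, -0.092)
t=6.750: state=(0.182, -0.612)
t=7.000: state=(0.003, -0.744)
t=7.250: state=(-0.155, -0.464)
t=7.490: state=(-0.211, 0.006)
largest grid value and its neighbours: theta(0.030)=1.65822, theta(0.040)=1.65903, theta(0.050)=1.65889
parabola through these three points peaks at t≈0.043 with theta≈1.65909

max theta = 1.659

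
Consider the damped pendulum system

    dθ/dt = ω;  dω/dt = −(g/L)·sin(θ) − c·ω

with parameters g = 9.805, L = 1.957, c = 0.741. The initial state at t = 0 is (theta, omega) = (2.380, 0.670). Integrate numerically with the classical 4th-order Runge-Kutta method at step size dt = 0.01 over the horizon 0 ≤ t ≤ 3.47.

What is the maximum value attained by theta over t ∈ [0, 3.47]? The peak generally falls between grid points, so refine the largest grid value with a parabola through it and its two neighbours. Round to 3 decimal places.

t=0.000: state=(2.380, 0.670)
step 1 (dt=0.01): k1=(0.670, -3.954), k2=(0.650, -3.927), k3=(0.650, -3.928), k4=(0.631, -3.901); state += dt/6·(k1+2k2+2k3+k4)
t=0.010: state=(2.387, 0.631)
t=0.020: state=(2.393, 0.592)
t=0.030: state=(2.398, 0.554)
continuing one RK4 step at a time; state shown every 20 steps (Δt=0.2):
t=0.200: state=(2.441, -0.035)
t=0.400: state=(2.372, -0.648)
t=0.600: state=(2.181, -1.262)
t=0.800: state=(1.864, -1.920)
t=1.000: state=(1.413, -2.576)
t=1.200: state=(0.845, -3.052)
t=1.400: state=(0.222, -3.092)
t=1.600: state=(-0.355, -2.591)
t=1.800: state=(-0.790, -1.718)
t=2.000: state=(-1.035, -0.736)
t=2.200: state=(-1.088, 0.186)
t=2.400: state=(-0.970, 0.963)
t=2.600: state=(-0.717, 1.528)
t=2.800: state=(-0.379, 1.801)
t=3.000: state=(-0.020, 1.731)
t=3.200: state=(0.293, 1.357)
t=3.400: state=(0.511, 0.796)
t=3.470: state=(0.559, 0.581)
largest grid value and its neighbours: theta(0.180)=2.44104, theta(0.190)=2.44117, theta(0.200)=2.44097
parabola through these three points peaks at t≈0.189 with theta≈2.44117

max theta = 2.441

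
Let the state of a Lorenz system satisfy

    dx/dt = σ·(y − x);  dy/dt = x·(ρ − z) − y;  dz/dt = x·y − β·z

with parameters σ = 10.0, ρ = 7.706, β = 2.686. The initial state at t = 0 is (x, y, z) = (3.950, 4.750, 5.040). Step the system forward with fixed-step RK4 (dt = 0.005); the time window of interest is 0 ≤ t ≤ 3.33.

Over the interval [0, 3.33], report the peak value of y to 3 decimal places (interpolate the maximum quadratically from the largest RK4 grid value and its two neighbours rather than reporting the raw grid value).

max y = 5.431

t=0.000: state=(3.950, 4.750, 5.040)
step 1 (dt=0.005): k1=(8.000, 5.781, 5.225), k2=(7.945, 5.768, 5.342), k3=(7.946, 5.766, 5.341), k4=(7.891, 5.751, 5.457); state += dt/6·(k1+2k2+2k3+k4)
t=0.005: state=(3.990, 4.779, 5.067)
t=0.010: state=(4.029, 4.807, 5.095)
t=0.015: state=(4.068, 4.836, 5.124)
continuing one RK4 step at a time; state shown every 40 steps (Δt=0.2):
t=0.200: state=(5.118, 5.429, 6.729)
t=0.400: state=(4.999, 4.614, 8.001)
t=0.600: state=(4.069, 3.650, 7.490)
t=0.800: state=(3.578, 3.515, 6.411)
t=1.000: state=(3.754, 3.966, 5.841)
t=1.200: state=(4.282, 4.554, 6.099)
t=1.400: state=(4.658, 4.726, 6.853)
t=1.600: state=(4.529, 4.358, 7.266)
t=1.800: state=(4.150, 3.983, 7.010)
t=2.000: state=(3.962, 3.948, 6.545)
t=2.200: state=(4.069, 4.175, 6.337)
t=2.400: state=(4.304, 4.410, 6.506)
t=2.600: state=(4.426, 4.433, 6.819)
t=2.800: state=(4.343, 4.266, 6.943)
t=3.000: state=(4.187, 4.124, 6.809)
t=3.200: state=(4.125, 4.129, 6.616)
t=3.330: state=(4.155, 4.194, 6.555)
largest grid value and its neighbours: y(0.185)=5.43055, y(0.190)=5.43129, y(0.195)=5.43087
parabola through these three points peaks at t≈0.191 with y≈5.43130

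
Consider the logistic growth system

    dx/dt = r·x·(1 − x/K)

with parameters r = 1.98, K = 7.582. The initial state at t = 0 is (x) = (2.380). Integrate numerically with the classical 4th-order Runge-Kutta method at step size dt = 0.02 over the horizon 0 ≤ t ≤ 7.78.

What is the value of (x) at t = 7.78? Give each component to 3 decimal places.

(x) = (7.582)

t=0.000: state=(2.380)
step 1 (dt=0.02): k1=(3.233), k2=(3.257), k3=(3.257), k4=(3.280); state += dt/6·(k1+2k2+2k3+k4)
t=0.020: state=(2.445)
t=0.040: state=(2.511)
t=0.060: state=(2.578)
continuing one RK4 step at a time; state shown every 25 steps (Δt=0.5):
t=0.500: state=(4.184)
t=1.000: state=(5.824)
t=1.500: state=(6.818)
t=2.000: state=(7.279)
t=2.500: state=(7.466)
t=3.000: state=(7.539)
t=3.500: state=(7.566)
t=4.000: state=(7.576)
t=4.500: state=(7.580)
t=5.000: state=(7.581)
t=5.500: state=(7.582)
t=6.000: state=(7.582)
t=6.500: state=(7.582)
t=7.000: state=(7.582)
t=7.500: state=(7.582)
t=7.780: state=(7.582)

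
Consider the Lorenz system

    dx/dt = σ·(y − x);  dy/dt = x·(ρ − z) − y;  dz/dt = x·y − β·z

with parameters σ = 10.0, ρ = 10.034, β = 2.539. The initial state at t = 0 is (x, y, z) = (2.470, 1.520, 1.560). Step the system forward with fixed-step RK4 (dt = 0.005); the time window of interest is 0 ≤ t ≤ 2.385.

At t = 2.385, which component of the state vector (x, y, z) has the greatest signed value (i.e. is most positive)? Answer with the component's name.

t=0.000: state=(2.470, 1.520, 1.560)
step 1 (dt=0.005): k1=(-9.500, 19.411, -0.206), k2=(-8.777, 19.162, -0.123), k3=(-8.802, 19.178, -0.122), k4=(-8.101, 18.943, -0.039); state += dt/6·(k1+2k2+2k3+k4)
t=0.005: state=(2.426, 1.616, 1.559)
t=0.010: state=(2.389, 1.710, 1.560)
t=0.015: state=(2.358, 1.801, 1.561)
continuing one RK4 step at a time; state shown every 20 steps (Δt=0.1):
t=0.100: state=(2.518, 3.265, 1.720)
t=0.200: state=(3.701, 5.268, 2.507)
t=0.300: state=(5.558, 7.623, 4.631)
t=0.400: state=(7.495, 9.041, 8.596)
t=0.500: state=(8.093, 7.567, 12.681)
t=0.600: state=(6.581, 4.377, 13.754)
t=0.700: state=(4.353, 2.352, 12.218)
t=0.800: state=(2.812, 1.738, 10.083)
t=0.900: state=(2.128, 1.779, 8.187)
t=1.000: state=(2.020, 2.120, 6.699)
t=1.100: state=(2.287, 2.711, 5.651)
t=1.200: state=(2.865, 3.601, 5.100)
t=1.300: state=(3.760, 4.809, 5.192)
t=1.400: state=(4.926, 6.171, 6.162)
t=1.500: state=(6.108, 7.126, 8.097)
t=1.600: state=(6.743, 6.903, 10.380)
t=1.700: state=(6.372, 5.524, 11.714)
t=1.800: state=(5.270, 4.052, 11.529)
t=1.900: state=(4.158, 3.223, 10.418)
t=2.000: state=(3.464, 3.013, 9.102)
t=2.100: state=(3.234, 3.208, 7.963)
t=2.200: state=(3.380, 3.686, 7.174)
t=2.300: state=(3.821, 4.383, 6.846)
t=2.385: state=(4.366, 5.072, 7.002)
compare at T: x=4.366, y=5.072, z=7.002

largest component: z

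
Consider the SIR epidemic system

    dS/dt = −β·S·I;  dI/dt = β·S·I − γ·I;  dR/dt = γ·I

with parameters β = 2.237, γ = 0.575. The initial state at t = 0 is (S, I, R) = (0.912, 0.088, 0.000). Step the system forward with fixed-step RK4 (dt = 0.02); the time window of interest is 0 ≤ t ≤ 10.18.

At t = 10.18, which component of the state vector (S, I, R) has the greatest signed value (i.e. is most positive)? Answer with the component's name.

largest component: R

t=0.000: state=(0.912, 0.088, 0.000)
step 1 (dt=0.02): k1=(-0.180, 0.129, 0.051), k2=(-0.182, 0.130, 0.051), k3=(-0.182, 0.130, 0.051), k4=(-0.184, 0.132, 0.052); state += dt/6·(k1+2k2+2k3+k4)
t=0.020: state=(0.908, 0.091, 0.001)
t=0.040: state=(0.905, 0.093, 0.002)
t=0.060: state=(0.901, 0.096, 0.003)
continuing one RK4 step at a time; state shown every 25 steps (Δt=0.5):
t=0.500: state=(0.791, 0.172, 0.036)
t=1.000: state=(0.614, 0.284, 0.102)
t=1.500: state=(0.421, 0.380, 0.198)
t=2.000: state=(0.268, 0.417, 0.315)
t=2.500: state=(0.169, 0.398, 0.433)
t=3.000: state=(0.111, 0.348, 0.541)
t=3.500: state=(0.078, 0.290, 0.632)
t=4.000: state=(0.058, 0.234, 0.707)
t=4.500: state=(0.046, 0.186, 0.768)
t=5.000: state=(0.038, 0.146, 0.815)
t=5.500: state=(0.033, 0.114, 0.853)
t=6.000: state=(0.030, 0.089, 0.882)
t=6.500: state=(0.027, 0.069, 0.904)
t=7.000: state=(0.025, 0.053, 0.922)
t=7.500: state=(0.024, 0.041, 0.935)
t=8.000: state=(0.023, 0.032, 0.945)
t=8.500: state=(0.022, 0.024, 0.953)
t=9.000: state=(0.022, 0.019, 0.960)
t=9.500: state=(0.021, 0.014, 0.964)
t=10.000: state=(0.021, 0.011, 0.968)
t=10.180: state=(0.021, 0.010, 0.969)
compare at T: S=0.021, I=0.010, R=0.969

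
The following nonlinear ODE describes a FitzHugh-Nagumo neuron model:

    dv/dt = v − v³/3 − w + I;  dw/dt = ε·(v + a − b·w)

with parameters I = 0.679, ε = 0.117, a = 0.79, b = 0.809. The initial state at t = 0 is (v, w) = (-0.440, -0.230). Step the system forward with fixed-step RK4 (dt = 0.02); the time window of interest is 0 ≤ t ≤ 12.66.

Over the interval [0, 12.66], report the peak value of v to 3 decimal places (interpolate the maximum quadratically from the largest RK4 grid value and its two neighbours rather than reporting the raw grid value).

max v = 1.879

t=0.000: state=(-0.440, -0.230)
step 1 (dt=0.02): k1=(0.497, 0.063), k2=(0.501, 0.063), k3=(0.501, 0.063), k4=(0.504, 0.064); state += dt/6·(k1+2k2+2k3+k4)
t=0.020: state=(-0.430, -0.229)
t=0.040: state=(-0.420, -0.227)
t=0.060: state=(-0.410, -0.226)
continuing one RK4 step at a time; state shown every 25 steps (Δt=0.5):
t=0.500: state=(-0.138, -0.191)
t=1.000: state=(0.319, -0.133)
t=1.500: state=(0.967, -0.045)
t=2.000: state=(1.568, 0.076)
t=2.500: state=(1.834, 0.216)
t=3.000: state=(1.879, 0.358)
t=3.500: state=(1.852, 0.493)
t=4.000: state=(1.806, 0.620)
t=4.500: state=(1.755, 0.738)
t=5.000: state=(1.701, 0.848)
t=5.500: state=(1.646, 0.950)
t=6.000: state=(1.590, 1.043)
t=6.500: state=(1.532, 1.129)
t=7.000: state=(1.473, 1.208)
t=7.500: state=(1.411, 1.280)
t=8.000: state=(1.346, 1.345)
t=8.500: state=(1.278, 1.403)
t=9.000: state=(1.205, 1.454)
t=9.500: state=(1.124, 1.498)
t=10.000: state=(1.035, 1.536)
t=10.500: state=(0.931, 1.566)
t=11.000: state=(0.806, 1.589)
t=11.500: state=(0.647, 1.602)
t=12.000: state=(0.429, 1.604)
t=12.500: state=(0.103, 1.591)
t=12.660: state=(-0.037, 1.582)
largest grid value and its neighbours: v(2.940)=1.87903, v(2.960)=1.87908, v(2.980)=1.87902
parabola through these three points peaks at t≈2.959 with v≈1.87908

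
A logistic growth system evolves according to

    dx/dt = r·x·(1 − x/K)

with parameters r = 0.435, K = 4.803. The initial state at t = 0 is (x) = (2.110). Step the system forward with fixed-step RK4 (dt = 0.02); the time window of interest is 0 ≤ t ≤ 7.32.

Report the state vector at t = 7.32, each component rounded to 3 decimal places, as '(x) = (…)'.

t=0.000: state=(2.110)
step 1 (dt=0.02): k1=(0.515), k2=(0.515), k3=(0.515), k4=(0.515); state += dt/6·(k1+2k2+2k3+k4)
t=0.020: state=(2.120)
t=0.040: state=(2.131)
t=0.060: state=(2.141)
continuing one RK4 step at a time; state shown every 25 steps (Δt=0.5):
t=0.500: state=(2.370)
t=1.000: state=(2.630)
t=1.500: state=(2.885)
t=2.000: state=(3.130)
t=2.500: state=(3.358)
t=3.000: state=(3.568)
t=3.500: state=(3.757)
t=4.000: state=(3.924)
t=4.500: state=(4.070)
t=5.000: state=(4.195)
t=5.500: state=(4.301)
t=6.000: state=(4.391)
t=6.500: state=(4.466)
t=7.000: state=(4.528)
t=7.320: state=(4.562)

(x) = (4.562)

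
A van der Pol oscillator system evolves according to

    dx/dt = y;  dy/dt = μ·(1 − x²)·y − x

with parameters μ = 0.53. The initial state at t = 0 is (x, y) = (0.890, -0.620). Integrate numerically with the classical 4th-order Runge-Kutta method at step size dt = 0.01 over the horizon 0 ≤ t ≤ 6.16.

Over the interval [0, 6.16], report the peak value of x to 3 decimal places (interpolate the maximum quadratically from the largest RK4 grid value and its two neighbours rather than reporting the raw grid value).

t=0.000: state=(0.890, -0.620)
step 1 (dt=0.01): k1=(-0.620, -0.958), k2=(-0.625, -0.958), k3=(-0.625, -0.958), k4=(-0.630, -0.957); state += dt/6·(k1+2k2+2k3+k4)
t=0.010: state=(0.884, -0.630)
t=0.020: state=(0.877, -0.639)
t=0.030: state=(0.871, -0.649)
continuing one RK4 step at a time; state shown every 20 steps (Δt=0.2):
t=0.200: state=(0.747, -0.809)
t=0.400: state=(0.567, -0.995)
t=0.600: state=(0.349, -1.178)
t=0.800: state=(0.096, -1.350)
t=1.000: state=(-0.189, -1.491)
t=1.200: state=(-0.496, -1.565)
t=1.400: state=(-0.807, -1.528)
t=1.600: state=(-1.098, -1.350)
t=1.800: state=(-1.339, -1.043)
t=2.000: state=(-1.510, -0.663)
t=2.200: state=(-1.604, -0.280)
t=2.400: state=(-1.625, 0.062)
t=2.600: state=(-1.583, 0.349)
t=2.800: state=(-1.488, 0.589)
t=3.000: state=(-1.349, 0.798)
t=3.200: state=(-1.170, 0.995)
t=3.400: state=(-0.951, 1.193)
t=3.600: state=(-0.692, 1.402)
t=3.800: state=(-0.390, 1.623)
t=4.000: state=(-0.043, 1.840)
t=4.200: state=(0.343, 2.008)
t=4.400: state=(0.752, 2.047)
t=4.600: state=(1.148, 1.875)
t=4.800: state=(1.486, 1.477)
t=5.000: state=(1.730, 0.948)
t=5.200: state=(1.866, 0.425)
t=5.400: state=(1.906, -0.007)
t=5.600: state=(1.870, -0.337)
t=5.800: state=(1.776, -0.587)
t=6.000: state=(1.638, -0.789)
t=6.160: state=(1.500, -0.933)
largest grid value and its neighbours: x(5.390)=1.90592, x(5.400)=1.90594, x(5.410)=1.90577
parabola through these three points peaks at t≈5.396 with x≈1.90595

max x = 1.906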